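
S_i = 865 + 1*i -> [865, 866, 867, 868, 869]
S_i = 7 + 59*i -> [7, 66, 125, 184, 243]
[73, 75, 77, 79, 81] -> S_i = 73 + 2*i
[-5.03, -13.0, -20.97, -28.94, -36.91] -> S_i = -5.03 + -7.97*i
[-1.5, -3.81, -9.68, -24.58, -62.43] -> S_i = -1.50*2.54^i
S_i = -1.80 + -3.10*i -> [-1.8, -4.9, -8.0, -11.1, -14.2]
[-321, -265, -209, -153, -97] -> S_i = -321 + 56*i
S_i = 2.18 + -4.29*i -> [2.18, -2.11, -6.4, -10.69, -14.98]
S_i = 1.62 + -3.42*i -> [1.62, -1.8, -5.22, -8.64, -12.06]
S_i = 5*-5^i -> [5, -25, 125, -625, 3125]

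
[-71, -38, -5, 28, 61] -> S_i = -71 + 33*i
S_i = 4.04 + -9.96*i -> [4.04, -5.92, -15.88, -25.84, -35.8]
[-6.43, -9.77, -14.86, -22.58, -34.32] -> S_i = -6.43*1.52^i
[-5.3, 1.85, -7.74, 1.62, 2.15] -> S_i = Random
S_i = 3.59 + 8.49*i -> [3.59, 12.08, 20.57, 29.06, 37.55]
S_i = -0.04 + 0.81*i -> [-0.04, 0.77, 1.58, 2.39, 3.2]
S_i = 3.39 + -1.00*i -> [3.39, 2.39, 1.39, 0.39, -0.61]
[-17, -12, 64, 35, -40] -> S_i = Random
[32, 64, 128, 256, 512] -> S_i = 32*2^i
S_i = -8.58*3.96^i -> [-8.58, -33.98, -134.55, -532.81, -2109.93]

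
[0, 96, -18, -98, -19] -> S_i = Random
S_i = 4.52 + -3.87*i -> [4.52, 0.65, -3.22, -7.09, -10.96]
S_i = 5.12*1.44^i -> [5.12, 7.37, 10.62, 15.29, 22.02]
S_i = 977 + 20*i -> [977, 997, 1017, 1037, 1057]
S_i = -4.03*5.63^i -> [-4.03, -22.69, -127.74, -719.17, -4048.91]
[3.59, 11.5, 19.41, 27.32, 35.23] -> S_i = 3.59 + 7.91*i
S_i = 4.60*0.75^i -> [4.6, 3.45, 2.59, 1.94, 1.46]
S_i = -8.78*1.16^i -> [-8.78, -10.18, -11.81, -13.7, -15.9]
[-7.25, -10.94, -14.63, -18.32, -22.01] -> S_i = -7.25 + -3.69*i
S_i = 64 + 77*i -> [64, 141, 218, 295, 372]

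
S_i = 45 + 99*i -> [45, 144, 243, 342, 441]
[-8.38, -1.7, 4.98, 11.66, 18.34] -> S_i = -8.38 + 6.68*i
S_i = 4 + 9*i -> [4, 13, 22, 31, 40]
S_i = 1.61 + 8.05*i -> [1.61, 9.66, 17.71, 25.76, 33.81]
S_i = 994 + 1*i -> [994, 995, 996, 997, 998]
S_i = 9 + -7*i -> [9, 2, -5, -12, -19]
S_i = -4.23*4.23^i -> [-4.23, -17.89, -75.69, -320.16, -1354.26]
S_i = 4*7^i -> [4, 28, 196, 1372, 9604]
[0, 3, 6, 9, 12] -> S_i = 0 + 3*i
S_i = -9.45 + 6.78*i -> [-9.45, -2.67, 4.11, 10.89, 17.67]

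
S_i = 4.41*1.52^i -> [4.41, 6.7, 10.19, 15.49, 23.54]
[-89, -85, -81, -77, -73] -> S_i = -89 + 4*i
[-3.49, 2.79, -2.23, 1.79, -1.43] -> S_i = -3.49*(-0.80)^i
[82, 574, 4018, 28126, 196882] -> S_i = 82*7^i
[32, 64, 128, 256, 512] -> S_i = 32*2^i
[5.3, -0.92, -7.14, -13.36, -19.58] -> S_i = 5.30 + -6.22*i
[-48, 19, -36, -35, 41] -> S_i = Random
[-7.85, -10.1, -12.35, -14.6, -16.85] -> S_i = -7.85 + -2.25*i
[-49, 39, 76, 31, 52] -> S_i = Random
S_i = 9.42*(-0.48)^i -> [9.42, -4.52, 2.17, -1.04, 0.5]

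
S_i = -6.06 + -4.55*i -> [-6.06, -10.61, -15.16, -19.71, -24.26]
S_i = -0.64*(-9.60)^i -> [-0.64, 6.14, -58.98, 566.23, -5435.82]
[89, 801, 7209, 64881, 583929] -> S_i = 89*9^i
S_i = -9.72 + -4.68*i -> [-9.72, -14.4, -19.08, -23.76, -28.44]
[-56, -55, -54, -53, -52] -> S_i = -56 + 1*i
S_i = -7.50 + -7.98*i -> [-7.5, -15.48, -23.46, -31.44, -39.42]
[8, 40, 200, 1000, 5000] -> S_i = 8*5^i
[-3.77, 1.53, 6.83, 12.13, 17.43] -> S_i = -3.77 + 5.30*i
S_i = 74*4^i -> [74, 296, 1184, 4736, 18944]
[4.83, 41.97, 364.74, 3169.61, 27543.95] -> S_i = 4.83*8.69^i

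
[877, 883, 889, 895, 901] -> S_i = 877 + 6*i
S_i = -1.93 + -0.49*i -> [-1.93, -2.42, -2.91, -3.4, -3.89]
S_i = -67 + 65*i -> [-67, -2, 63, 128, 193]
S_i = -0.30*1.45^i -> [-0.3, -0.44, -0.63, -0.91, -1.33]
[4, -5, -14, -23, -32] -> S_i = 4 + -9*i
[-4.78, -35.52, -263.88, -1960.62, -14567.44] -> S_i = -4.78*7.43^i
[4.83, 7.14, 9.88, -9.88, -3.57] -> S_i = Random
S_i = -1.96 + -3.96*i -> [-1.96, -5.92, -9.88, -13.84, -17.8]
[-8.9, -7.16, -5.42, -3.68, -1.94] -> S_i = -8.90 + 1.74*i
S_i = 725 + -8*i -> [725, 717, 709, 701, 693]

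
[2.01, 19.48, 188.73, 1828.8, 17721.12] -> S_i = 2.01*9.69^i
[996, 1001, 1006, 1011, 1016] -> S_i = 996 + 5*i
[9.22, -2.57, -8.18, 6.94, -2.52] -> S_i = Random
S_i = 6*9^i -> [6, 54, 486, 4374, 39366]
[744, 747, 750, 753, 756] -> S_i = 744 + 3*i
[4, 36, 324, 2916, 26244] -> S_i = 4*9^i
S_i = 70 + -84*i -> [70, -14, -98, -182, -266]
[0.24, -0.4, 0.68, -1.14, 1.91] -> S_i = 0.24*(-1.68)^i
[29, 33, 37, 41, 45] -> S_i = 29 + 4*i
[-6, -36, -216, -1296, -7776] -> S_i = -6*6^i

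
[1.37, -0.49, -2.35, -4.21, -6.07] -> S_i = 1.37 + -1.86*i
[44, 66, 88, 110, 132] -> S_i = 44 + 22*i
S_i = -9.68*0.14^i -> [-9.68, -1.36, -0.19, -0.03, -0.0]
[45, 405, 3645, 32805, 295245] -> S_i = 45*9^i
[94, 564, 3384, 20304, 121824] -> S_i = 94*6^i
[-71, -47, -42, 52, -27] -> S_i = Random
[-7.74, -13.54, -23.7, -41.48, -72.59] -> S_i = -7.74*1.75^i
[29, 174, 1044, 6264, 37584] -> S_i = 29*6^i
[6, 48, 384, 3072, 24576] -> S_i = 6*8^i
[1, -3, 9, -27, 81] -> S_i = 1*-3^i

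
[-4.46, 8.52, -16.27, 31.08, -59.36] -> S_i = -4.46*(-1.91)^i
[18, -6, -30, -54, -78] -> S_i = 18 + -24*i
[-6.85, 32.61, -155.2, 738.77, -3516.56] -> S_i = -6.85*(-4.76)^i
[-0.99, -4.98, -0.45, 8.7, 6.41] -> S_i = Random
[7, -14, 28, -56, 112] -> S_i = 7*-2^i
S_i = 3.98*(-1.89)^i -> [3.98, -7.52, 14.22, -26.87, 50.78]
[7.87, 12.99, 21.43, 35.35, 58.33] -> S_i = 7.87*1.65^i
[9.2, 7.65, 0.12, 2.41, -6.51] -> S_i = Random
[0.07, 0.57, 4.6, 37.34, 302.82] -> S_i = 0.07*8.11^i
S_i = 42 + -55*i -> [42, -13, -68, -123, -178]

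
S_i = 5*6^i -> [5, 30, 180, 1080, 6480]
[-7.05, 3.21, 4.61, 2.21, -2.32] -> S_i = Random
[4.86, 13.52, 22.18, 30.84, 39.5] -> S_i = 4.86 + 8.66*i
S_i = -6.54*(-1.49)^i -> [-6.54, 9.74, -14.52, 21.63, -32.23]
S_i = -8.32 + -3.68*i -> [-8.32, -12.0, -15.68, -19.36, -23.04]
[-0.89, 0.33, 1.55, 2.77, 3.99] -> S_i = -0.89 + 1.22*i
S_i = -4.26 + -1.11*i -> [-4.26, -5.37, -6.48, -7.59, -8.7]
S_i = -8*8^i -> [-8, -64, -512, -4096, -32768]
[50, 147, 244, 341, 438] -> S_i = 50 + 97*i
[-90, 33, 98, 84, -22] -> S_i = Random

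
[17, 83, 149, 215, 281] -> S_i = 17 + 66*i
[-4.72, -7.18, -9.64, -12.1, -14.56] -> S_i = -4.72 + -2.46*i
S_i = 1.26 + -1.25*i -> [1.26, 0.01, -1.24, -2.49, -3.74]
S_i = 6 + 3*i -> [6, 9, 12, 15, 18]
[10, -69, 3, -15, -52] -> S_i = Random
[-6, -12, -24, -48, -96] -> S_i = -6*2^i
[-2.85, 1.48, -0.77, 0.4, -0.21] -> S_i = -2.85*(-0.52)^i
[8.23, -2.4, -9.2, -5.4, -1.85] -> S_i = Random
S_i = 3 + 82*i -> [3, 85, 167, 249, 331]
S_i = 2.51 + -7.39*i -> [2.51, -4.88, -12.27, -19.66, -27.05]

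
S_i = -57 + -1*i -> [-57, -58, -59, -60, -61]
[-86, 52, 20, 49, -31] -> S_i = Random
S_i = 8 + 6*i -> [8, 14, 20, 26, 32]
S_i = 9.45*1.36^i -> [9.45, 12.85, 17.48, 23.77, 32.33]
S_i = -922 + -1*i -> [-922, -923, -924, -925, -926]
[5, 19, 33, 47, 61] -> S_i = 5 + 14*i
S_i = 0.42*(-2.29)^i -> [0.42, -0.96, 2.2, -5.04, 11.55]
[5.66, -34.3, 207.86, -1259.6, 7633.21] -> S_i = 5.66*(-6.06)^i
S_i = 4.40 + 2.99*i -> [4.4, 7.39, 10.38, 13.37, 16.36]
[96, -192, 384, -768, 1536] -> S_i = 96*-2^i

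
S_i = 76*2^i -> [76, 152, 304, 608, 1216]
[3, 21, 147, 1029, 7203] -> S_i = 3*7^i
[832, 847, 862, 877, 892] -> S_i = 832 + 15*i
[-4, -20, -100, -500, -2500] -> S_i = -4*5^i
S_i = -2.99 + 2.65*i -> [-2.99, -0.34, 2.31, 4.96, 7.61]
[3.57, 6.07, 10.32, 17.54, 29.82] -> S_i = 3.57*1.70^i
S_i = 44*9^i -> [44, 396, 3564, 32076, 288684]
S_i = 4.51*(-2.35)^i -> [4.51, -10.6, 24.91, -58.53, 137.55]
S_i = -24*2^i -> [-24, -48, -96, -192, -384]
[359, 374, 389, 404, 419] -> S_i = 359 + 15*i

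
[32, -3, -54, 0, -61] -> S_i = Random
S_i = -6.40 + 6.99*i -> [-6.4, 0.59, 7.58, 14.57, 21.56]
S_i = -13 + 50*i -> [-13, 37, 87, 137, 187]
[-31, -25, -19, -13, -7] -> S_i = -31 + 6*i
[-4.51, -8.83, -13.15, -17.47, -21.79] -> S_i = -4.51 + -4.32*i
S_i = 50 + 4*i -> [50, 54, 58, 62, 66]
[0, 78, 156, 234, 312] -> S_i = 0 + 78*i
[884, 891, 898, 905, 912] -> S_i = 884 + 7*i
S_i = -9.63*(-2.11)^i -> [-9.63, 20.32, -42.87, 90.46, -190.88]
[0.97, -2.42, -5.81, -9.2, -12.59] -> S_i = 0.97 + -3.39*i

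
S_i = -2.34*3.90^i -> [-2.34, -9.13, -35.59, -138.81, -541.35]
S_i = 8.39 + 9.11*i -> [8.39, 17.5, 26.61, 35.72, 44.83]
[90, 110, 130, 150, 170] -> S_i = 90 + 20*i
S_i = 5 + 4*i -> [5, 9, 13, 17, 21]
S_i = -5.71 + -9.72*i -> [-5.71, -15.43, -25.15, -34.87, -44.59]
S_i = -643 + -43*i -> [-643, -686, -729, -772, -815]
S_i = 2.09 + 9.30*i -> [2.09, 11.39, 20.69, 29.99, 39.29]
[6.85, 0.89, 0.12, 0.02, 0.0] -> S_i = 6.85*0.13^i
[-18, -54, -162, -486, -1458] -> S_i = -18*3^i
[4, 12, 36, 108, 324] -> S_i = 4*3^i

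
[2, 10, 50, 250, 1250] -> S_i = 2*5^i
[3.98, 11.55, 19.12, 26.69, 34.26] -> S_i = 3.98 + 7.57*i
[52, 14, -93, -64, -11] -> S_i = Random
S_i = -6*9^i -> [-6, -54, -486, -4374, -39366]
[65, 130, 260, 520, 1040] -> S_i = 65*2^i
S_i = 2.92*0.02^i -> [2.92, 0.06, 0.0, 0.0, 0.0]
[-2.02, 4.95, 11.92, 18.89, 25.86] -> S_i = -2.02 + 6.97*i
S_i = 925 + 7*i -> [925, 932, 939, 946, 953]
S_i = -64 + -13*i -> [-64, -77, -90, -103, -116]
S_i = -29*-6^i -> [-29, 174, -1044, 6264, -37584]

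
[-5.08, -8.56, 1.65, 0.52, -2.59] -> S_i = Random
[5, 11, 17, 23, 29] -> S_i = 5 + 6*i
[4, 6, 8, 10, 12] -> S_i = 4 + 2*i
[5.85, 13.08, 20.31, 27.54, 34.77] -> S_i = 5.85 + 7.23*i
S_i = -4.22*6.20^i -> [-4.22, -26.16, -162.22, -1005.74, -6235.61]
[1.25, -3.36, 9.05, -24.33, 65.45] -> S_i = 1.25*(-2.69)^i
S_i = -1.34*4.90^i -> [-1.34, -6.57, -32.17, -157.65, -772.48]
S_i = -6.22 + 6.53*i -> [-6.22, 0.31, 6.84, 13.37, 19.9]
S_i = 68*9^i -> [68, 612, 5508, 49572, 446148]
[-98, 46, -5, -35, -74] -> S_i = Random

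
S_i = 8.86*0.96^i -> [8.86, 8.51, 8.17, 7.84, 7.53]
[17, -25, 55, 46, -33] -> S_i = Random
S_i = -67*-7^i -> [-67, 469, -3283, 22981, -160867]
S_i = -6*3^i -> [-6, -18, -54, -162, -486]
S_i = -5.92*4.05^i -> [-5.92, -23.98, -97.1, -393.27, -1592.73]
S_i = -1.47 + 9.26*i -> [-1.47, 7.79, 17.05, 26.31, 35.57]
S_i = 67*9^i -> [67, 603, 5427, 48843, 439587]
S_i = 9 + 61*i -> [9, 70, 131, 192, 253]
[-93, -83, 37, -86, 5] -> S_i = Random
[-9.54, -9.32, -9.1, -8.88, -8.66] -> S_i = -9.54 + 0.22*i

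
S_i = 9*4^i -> [9, 36, 144, 576, 2304]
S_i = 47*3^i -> [47, 141, 423, 1269, 3807]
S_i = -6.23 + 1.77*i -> [-6.23, -4.46, -2.69, -0.92, 0.85]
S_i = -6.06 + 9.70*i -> [-6.06, 3.64, 13.34, 23.04, 32.74]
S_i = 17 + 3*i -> [17, 20, 23, 26, 29]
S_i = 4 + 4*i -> [4, 8, 12, 16, 20]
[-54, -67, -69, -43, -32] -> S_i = Random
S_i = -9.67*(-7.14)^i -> [-9.67, 69.04, -492.97, 3519.83, -25131.55]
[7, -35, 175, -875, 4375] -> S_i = 7*-5^i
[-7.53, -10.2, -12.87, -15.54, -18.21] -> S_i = -7.53 + -2.67*i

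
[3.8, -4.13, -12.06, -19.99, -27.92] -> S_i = 3.80 + -7.93*i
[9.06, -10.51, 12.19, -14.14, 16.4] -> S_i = 9.06*(-1.16)^i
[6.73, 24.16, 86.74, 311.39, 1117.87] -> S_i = 6.73*3.59^i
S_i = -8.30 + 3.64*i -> [-8.3, -4.66, -1.02, 2.62, 6.26]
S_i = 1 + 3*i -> [1, 4, 7, 10, 13]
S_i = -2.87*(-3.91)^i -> [-2.87, 11.22, -43.88, 171.56, -670.79]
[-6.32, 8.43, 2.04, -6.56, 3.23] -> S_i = Random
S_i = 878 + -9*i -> [878, 869, 860, 851, 842]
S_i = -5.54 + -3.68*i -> [-5.54, -9.22, -12.9, -16.58, -20.26]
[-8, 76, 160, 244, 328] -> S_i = -8 + 84*i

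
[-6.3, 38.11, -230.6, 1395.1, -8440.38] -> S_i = -6.30*(-6.05)^i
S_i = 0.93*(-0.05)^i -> [0.93, -0.05, 0.0, -0.0, 0.0]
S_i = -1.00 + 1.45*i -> [-1.0, 0.45, 1.9, 3.35, 4.8]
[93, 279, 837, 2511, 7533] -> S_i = 93*3^i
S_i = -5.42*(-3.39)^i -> [-5.42, 18.37, -62.29, 211.15, -715.81]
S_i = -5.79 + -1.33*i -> [-5.79, -7.12, -8.45, -9.78, -11.11]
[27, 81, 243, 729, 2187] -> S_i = 27*3^i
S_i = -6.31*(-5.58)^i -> [-6.31, 35.21, -196.47, 1096.31, -6117.39]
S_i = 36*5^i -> [36, 180, 900, 4500, 22500]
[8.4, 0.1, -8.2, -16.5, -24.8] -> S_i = 8.40 + -8.30*i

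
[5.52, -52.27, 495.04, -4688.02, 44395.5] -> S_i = 5.52*(-9.47)^i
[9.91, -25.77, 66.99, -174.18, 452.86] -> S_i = 9.91*(-2.60)^i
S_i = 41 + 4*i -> [41, 45, 49, 53, 57]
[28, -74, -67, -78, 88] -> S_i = Random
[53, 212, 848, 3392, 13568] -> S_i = 53*4^i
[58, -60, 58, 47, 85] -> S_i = Random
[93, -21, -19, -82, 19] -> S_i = Random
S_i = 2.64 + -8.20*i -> [2.64, -5.56, -13.76, -21.96, -30.16]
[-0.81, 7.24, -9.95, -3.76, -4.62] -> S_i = Random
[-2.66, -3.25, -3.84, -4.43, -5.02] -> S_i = -2.66 + -0.59*i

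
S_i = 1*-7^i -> [1, -7, 49, -343, 2401]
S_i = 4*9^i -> [4, 36, 324, 2916, 26244]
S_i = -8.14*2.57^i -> [-8.14, -20.92, -53.76, -138.17, -355.11]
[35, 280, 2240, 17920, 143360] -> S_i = 35*8^i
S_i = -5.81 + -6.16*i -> [-5.81, -11.97, -18.13, -24.29, -30.45]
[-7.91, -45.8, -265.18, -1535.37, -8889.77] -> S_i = -7.91*5.79^i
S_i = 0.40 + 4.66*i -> [0.4, 5.06, 9.72, 14.38, 19.04]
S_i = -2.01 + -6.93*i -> [-2.01, -8.94, -15.87, -22.8, -29.73]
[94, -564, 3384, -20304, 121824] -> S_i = 94*-6^i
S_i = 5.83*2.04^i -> [5.83, 11.89, 24.26, 49.49, 100.97]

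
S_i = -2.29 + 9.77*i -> [-2.29, 7.48, 17.25, 27.02, 36.79]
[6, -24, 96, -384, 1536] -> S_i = 6*-4^i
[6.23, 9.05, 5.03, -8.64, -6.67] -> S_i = Random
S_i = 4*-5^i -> [4, -20, 100, -500, 2500]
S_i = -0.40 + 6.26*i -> [-0.4, 5.86, 12.12, 18.38, 24.64]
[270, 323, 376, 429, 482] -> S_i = 270 + 53*i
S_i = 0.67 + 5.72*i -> [0.67, 6.39, 12.11, 17.83, 23.55]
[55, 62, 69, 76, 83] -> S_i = 55 + 7*i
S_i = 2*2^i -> [2, 4, 8, 16, 32]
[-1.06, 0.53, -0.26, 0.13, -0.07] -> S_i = -1.06*(-0.50)^i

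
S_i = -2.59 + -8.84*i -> [-2.59, -11.43, -20.27, -29.11, -37.95]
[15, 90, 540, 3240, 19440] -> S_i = 15*6^i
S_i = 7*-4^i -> [7, -28, 112, -448, 1792]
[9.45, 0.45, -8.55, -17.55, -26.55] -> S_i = 9.45 + -9.00*i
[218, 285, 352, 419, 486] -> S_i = 218 + 67*i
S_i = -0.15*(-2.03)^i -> [-0.15, 0.3, -0.62, 1.25, -2.55]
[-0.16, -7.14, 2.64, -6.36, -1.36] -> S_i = Random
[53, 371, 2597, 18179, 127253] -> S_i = 53*7^i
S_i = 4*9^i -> [4, 36, 324, 2916, 26244]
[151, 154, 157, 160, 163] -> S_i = 151 + 3*i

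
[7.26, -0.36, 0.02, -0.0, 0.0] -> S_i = 7.26*(-0.05)^i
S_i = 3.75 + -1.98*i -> [3.75, 1.77, -0.21, -2.19, -4.17]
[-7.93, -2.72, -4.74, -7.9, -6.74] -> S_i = Random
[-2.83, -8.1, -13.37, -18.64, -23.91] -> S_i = -2.83 + -5.27*i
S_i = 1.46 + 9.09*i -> [1.46, 10.55, 19.64, 28.73, 37.82]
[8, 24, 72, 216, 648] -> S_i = 8*3^i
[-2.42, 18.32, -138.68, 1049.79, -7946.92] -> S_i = -2.42*(-7.57)^i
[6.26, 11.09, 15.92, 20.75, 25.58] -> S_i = 6.26 + 4.83*i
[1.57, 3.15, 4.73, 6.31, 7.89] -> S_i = 1.57 + 1.58*i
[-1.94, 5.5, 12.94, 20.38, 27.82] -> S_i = -1.94 + 7.44*i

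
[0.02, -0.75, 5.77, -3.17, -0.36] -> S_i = Random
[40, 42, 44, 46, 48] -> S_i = 40 + 2*i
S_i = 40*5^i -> [40, 200, 1000, 5000, 25000]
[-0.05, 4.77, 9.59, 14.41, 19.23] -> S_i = -0.05 + 4.82*i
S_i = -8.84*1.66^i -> [-8.84, -14.67, -24.36, -40.44, -67.13]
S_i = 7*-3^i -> [7, -21, 63, -189, 567]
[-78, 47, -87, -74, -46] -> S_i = Random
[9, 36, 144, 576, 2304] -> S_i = 9*4^i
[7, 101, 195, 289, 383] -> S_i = 7 + 94*i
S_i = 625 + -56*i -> [625, 569, 513, 457, 401]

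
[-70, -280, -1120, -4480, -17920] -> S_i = -70*4^i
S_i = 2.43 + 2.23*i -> [2.43, 4.66, 6.89, 9.12, 11.35]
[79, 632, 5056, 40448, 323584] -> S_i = 79*8^i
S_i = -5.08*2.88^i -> [-5.08, -14.63, -42.14, -121.35, -349.49]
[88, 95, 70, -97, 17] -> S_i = Random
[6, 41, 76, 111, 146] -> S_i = 6 + 35*i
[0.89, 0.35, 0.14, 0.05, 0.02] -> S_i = 0.89*0.39^i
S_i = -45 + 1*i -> [-45, -44, -43, -42, -41]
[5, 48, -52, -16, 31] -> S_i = Random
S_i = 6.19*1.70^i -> [6.19, 10.52, 17.89, 30.41, 51.7]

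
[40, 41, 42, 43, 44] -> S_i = 40 + 1*i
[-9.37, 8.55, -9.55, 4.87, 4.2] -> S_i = Random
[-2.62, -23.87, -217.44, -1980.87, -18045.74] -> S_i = -2.62*9.11^i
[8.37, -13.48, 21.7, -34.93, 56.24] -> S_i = 8.37*(-1.61)^i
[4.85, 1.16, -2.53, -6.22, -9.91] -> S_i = 4.85 + -3.69*i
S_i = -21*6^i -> [-21, -126, -756, -4536, -27216]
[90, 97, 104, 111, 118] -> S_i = 90 + 7*i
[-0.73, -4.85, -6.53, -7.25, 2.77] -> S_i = Random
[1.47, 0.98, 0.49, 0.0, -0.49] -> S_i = 1.47 + -0.49*i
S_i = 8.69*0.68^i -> [8.69, 5.91, 4.02, 2.73, 1.86]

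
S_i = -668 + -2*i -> [-668, -670, -672, -674, -676]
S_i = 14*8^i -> [14, 112, 896, 7168, 57344]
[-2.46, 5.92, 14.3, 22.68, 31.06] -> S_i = -2.46 + 8.38*i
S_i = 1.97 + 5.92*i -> [1.97, 7.89, 13.81, 19.73, 25.65]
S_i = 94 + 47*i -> [94, 141, 188, 235, 282]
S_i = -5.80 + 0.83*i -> [-5.8, -4.97, -4.14, -3.31, -2.48]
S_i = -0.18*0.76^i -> [-0.18, -0.14, -0.1, -0.08, -0.06]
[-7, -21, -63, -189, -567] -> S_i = -7*3^i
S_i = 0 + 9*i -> [0, 9, 18, 27, 36]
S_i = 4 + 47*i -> [4, 51, 98, 145, 192]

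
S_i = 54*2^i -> [54, 108, 216, 432, 864]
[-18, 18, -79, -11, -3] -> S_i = Random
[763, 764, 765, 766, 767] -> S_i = 763 + 1*i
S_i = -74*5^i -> [-74, -370, -1850, -9250, -46250]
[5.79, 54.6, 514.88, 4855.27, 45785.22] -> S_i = 5.79*9.43^i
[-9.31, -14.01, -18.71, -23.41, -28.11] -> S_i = -9.31 + -4.70*i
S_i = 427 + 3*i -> [427, 430, 433, 436, 439]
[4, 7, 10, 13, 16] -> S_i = 4 + 3*i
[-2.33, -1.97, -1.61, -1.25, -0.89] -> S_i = -2.33 + 0.36*i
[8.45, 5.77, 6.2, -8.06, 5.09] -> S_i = Random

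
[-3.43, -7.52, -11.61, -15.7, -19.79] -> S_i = -3.43 + -4.09*i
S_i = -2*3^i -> [-2, -6, -18, -54, -162]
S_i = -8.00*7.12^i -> [-8.0, -56.96, -405.56, -2887.55, -20559.38]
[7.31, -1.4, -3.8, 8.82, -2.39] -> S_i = Random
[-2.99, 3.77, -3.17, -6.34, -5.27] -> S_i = Random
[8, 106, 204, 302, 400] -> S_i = 8 + 98*i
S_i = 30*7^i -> [30, 210, 1470, 10290, 72030]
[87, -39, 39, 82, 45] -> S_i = Random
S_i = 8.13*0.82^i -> [8.13, 6.67, 5.47, 4.48, 3.68]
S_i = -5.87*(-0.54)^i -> [-5.87, 3.17, -1.71, 0.92, -0.5]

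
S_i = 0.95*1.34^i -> [0.95, 1.27, 1.71, 2.29, 3.06]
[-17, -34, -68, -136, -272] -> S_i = -17*2^i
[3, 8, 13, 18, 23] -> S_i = 3 + 5*i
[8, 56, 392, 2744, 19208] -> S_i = 8*7^i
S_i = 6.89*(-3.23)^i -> [6.89, -22.25, 71.88, -232.18, 749.94]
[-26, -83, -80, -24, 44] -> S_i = Random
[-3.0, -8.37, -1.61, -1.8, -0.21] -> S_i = Random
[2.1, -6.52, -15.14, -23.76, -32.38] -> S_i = 2.10 + -8.62*i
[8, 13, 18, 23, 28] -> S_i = 8 + 5*i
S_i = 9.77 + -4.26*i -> [9.77, 5.51, 1.25, -3.01, -7.27]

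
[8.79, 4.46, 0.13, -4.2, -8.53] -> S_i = 8.79 + -4.33*i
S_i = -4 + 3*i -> [-4, -1, 2, 5, 8]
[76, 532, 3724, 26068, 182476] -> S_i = 76*7^i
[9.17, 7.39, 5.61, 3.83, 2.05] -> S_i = 9.17 + -1.78*i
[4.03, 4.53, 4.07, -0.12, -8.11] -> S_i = Random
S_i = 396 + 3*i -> [396, 399, 402, 405, 408]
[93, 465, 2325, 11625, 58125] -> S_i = 93*5^i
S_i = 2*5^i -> [2, 10, 50, 250, 1250]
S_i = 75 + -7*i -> [75, 68, 61, 54, 47]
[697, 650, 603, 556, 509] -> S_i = 697 + -47*i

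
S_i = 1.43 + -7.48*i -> [1.43, -6.05, -13.53, -21.01, -28.49]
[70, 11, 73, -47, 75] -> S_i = Random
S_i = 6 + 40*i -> [6, 46, 86, 126, 166]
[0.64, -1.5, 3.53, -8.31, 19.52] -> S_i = 0.64*(-2.35)^i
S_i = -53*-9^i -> [-53, 477, -4293, 38637, -347733]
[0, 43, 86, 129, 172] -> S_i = 0 + 43*i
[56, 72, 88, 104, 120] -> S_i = 56 + 16*i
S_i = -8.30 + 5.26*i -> [-8.3, -3.04, 2.22, 7.48, 12.74]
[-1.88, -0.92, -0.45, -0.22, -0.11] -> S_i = -1.88*0.49^i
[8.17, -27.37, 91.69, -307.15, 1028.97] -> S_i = 8.17*(-3.35)^i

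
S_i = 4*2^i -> [4, 8, 16, 32, 64]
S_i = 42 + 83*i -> [42, 125, 208, 291, 374]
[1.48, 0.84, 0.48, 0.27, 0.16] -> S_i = 1.48*0.57^i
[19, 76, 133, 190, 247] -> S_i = 19 + 57*i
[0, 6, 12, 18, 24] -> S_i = 0 + 6*i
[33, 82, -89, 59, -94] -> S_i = Random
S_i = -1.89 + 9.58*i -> [-1.89, 7.69, 17.27, 26.85, 36.43]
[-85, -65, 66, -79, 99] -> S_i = Random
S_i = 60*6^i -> [60, 360, 2160, 12960, 77760]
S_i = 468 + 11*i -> [468, 479, 490, 501, 512]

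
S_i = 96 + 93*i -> [96, 189, 282, 375, 468]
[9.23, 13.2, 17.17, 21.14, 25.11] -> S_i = 9.23 + 3.97*i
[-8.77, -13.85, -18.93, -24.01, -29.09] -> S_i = -8.77 + -5.08*i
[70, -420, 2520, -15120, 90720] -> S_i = 70*-6^i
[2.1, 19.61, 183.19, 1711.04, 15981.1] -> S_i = 2.10*9.34^i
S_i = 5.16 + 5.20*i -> [5.16, 10.36, 15.56, 20.76, 25.96]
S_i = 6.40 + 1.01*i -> [6.4, 7.41, 8.42, 9.43, 10.44]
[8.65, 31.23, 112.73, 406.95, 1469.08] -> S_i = 8.65*3.61^i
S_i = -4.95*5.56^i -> [-4.95, -27.52, -153.02, -850.8, -4730.47]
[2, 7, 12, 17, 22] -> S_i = 2 + 5*i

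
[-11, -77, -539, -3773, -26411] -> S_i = -11*7^i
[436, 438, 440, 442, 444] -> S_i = 436 + 2*i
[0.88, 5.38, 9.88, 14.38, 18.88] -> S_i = 0.88 + 4.50*i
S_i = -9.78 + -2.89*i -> [-9.78, -12.67, -15.56, -18.45, -21.34]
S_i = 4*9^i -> [4, 36, 324, 2916, 26244]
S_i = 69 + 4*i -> [69, 73, 77, 81, 85]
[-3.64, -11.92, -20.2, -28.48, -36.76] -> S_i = -3.64 + -8.28*i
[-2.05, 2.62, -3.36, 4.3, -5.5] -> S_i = -2.05*(-1.28)^i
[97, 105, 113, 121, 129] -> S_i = 97 + 8*i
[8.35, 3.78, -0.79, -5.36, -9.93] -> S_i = 8.35 + -4.57*i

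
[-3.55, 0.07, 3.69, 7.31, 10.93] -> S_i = -3.55 + 3.62*i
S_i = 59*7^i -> [59, 413, 2891, 20237, 141659]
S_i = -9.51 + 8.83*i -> [-9.51, -0.68, 8.15, 16.98, 25.81]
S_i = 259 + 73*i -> [259, 332, 405, 478, 551]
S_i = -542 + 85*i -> [-542, -457, -372, -287, -202]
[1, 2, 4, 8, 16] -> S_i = 1*2^i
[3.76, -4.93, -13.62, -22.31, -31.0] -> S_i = 3.76 + -8.69*i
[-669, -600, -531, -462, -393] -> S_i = -669 + 69*i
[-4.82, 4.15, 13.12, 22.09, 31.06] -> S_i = -4.82 + 8.97*i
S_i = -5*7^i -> [-5, -35, -245, -1715, -12005]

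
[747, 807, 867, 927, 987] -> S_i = 747 + 60*i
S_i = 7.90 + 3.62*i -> [7.9, 11.52, 15.14, 18.76, 22.38]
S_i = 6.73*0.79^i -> [6.73, 5.32, 4.2, 3.32, 2.62]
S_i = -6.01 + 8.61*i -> [-6.01, 2.6, 11.21, 19.82, 28.43]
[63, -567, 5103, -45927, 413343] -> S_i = 63*-9^i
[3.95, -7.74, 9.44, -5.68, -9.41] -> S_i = Random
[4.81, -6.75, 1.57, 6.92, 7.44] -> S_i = Random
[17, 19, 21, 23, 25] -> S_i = 17 + 2*i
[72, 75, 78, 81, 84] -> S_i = 72 + 3*i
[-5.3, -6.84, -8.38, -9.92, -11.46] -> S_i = -5.30 + -1.54*i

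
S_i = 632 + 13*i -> [632, 645, 658, 671, 684]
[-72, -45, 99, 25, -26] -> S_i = Random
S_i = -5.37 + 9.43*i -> [-5.37, 4.06, 13.49, 22.92, 32.35]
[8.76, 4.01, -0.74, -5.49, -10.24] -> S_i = 8.76 + -4.75*i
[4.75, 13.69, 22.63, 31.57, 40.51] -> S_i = 4.75 + 8.94*i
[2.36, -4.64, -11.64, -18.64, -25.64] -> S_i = 2.36 + -7.00*i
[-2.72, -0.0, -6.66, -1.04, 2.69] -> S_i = Random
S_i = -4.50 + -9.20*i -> [-4.5, -13.7, -22.9, -32.1, -41.3]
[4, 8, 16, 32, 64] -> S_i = 4*2^i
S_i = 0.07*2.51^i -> [0.07, 0.18, 0.44, 1.11, 2.78]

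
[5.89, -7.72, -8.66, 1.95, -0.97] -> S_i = Random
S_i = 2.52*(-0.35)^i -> [2.52, -0.88, 0.31, -0.11, 0.04]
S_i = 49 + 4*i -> [49, 53, 57, 61, 65]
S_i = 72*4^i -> [72, 288, 1152, 4608, 18432]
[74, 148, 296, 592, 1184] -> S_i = 74*2^i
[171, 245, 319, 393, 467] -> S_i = 171 + 74*i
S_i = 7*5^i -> [7, 35, 175, 875, 4375]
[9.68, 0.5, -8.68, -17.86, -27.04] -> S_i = 9.68 + -9.18*i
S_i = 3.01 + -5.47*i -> [3.01, -2.46, -7.93, -13.4, -18.87]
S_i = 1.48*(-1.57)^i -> [1.48, -2.32, 3.65, -5.73, 8.99]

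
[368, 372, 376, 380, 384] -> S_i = 368 + 4*i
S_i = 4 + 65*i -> [4, 69, 134, 199, 264]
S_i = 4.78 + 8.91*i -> [4.78, 13.69, 22.6, 31.51, 40.42]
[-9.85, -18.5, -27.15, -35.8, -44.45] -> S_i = -9.85 + -8.65*i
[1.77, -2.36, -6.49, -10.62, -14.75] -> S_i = 1.77 + -4.13*i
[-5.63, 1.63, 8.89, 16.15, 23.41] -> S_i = -5.63 + 7.26*i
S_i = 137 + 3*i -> [137, 140, 143, 146, 149]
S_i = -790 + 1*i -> [-790, -789, -788, -787, -786]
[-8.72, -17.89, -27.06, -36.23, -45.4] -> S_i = -8.72 + -9.17*i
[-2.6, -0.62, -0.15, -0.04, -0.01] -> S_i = -2.60*0.24^i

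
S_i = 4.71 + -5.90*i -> [4.71, -1.19, -7.09, -12.99, -18.89]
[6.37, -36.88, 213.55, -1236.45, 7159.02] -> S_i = 6.37*(-5.79)^i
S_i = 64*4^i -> [64, 256, 1024, 4096, 16384]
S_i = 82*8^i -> [82, 656, 5248, 41984, 335872]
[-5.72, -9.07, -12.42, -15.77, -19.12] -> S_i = -5.72 + -3.35*i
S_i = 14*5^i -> [14, 70, 350, 1750, 8750]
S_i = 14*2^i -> [14, 28, 56, 112, 224]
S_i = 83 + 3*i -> [83, 86, 89, 92, 95]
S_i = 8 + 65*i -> [8, 73, 138, 203, 268]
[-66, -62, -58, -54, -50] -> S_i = -66 + 4*i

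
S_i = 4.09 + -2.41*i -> [4.09, 1.68, -0.73, -3.14, -5.55]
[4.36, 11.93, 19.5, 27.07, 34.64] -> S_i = 4.36 + 7.57*i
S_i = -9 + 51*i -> [-9, 42, 93, 144, 195]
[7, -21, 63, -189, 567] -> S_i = 7*-3^i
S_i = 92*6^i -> [92, 552, 3312, 19872, 119232]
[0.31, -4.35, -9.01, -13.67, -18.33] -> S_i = 0.31 + -4.66*i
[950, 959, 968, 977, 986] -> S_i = 950 + 9*i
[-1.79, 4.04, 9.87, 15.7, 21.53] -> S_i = -1.79 + 5.83*i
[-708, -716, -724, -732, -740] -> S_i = -708 + -8*i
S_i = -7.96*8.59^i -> [-7.96, -68.38, -587.35, -5045.36, -43339.68]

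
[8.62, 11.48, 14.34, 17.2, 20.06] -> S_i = 8.62 + 2.86*i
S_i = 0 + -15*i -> [0, -15, -30, -45, -60]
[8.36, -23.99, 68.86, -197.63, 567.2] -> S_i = 8.36*(-2.87)^i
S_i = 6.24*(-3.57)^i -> [6.24, -22.28, 79.53, -283.92, 1013.58]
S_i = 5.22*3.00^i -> [5.22, 15.66, 46.98, 140.94, 422.82]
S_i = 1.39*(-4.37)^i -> [1.39, -6.07, 26.54, -116.0, 506.92]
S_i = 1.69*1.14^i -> [1.69, 1.93, 2.2, 2.5, 2.85]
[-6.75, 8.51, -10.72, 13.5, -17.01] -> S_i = -6.75*(-1.26)^i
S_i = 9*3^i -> [9, 27, 81, 243, 729]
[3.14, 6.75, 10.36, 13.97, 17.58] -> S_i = 3.14 + 3.61*i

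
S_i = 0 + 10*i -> [0, 10, 20, 30, 40]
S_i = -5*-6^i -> [-5, 30, -180, 1080, -6480]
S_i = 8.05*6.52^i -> [8.05, 52.49, 342.21, 2231.2, 14547.43]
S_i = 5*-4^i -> [5, -20, 80, -320, 1280]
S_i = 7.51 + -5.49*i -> [7.51, 2.02, -3.47, -8.96, -14.45]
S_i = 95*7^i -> [95, 665, 4655, 32585, 228095]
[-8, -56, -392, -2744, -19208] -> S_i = -8*7^i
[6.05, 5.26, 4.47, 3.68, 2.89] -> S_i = 6.05 + -0.79*i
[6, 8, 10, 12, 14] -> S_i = 6 + 2*i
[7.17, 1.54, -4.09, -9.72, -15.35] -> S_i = 7.17 + -5.63*i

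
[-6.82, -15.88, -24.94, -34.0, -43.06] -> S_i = -6.82 + -9.06*i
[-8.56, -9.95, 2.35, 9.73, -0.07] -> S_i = Random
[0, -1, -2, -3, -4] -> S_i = 0 + -1*i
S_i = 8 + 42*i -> [8, 50, 92, 134, 176]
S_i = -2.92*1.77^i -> [-2.92, -5.17, -9.15, -16.19, -28.66]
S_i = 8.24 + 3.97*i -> [8.24, 12.21, 16.18, 20.15, 24.12]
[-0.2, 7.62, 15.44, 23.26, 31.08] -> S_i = -0.20 + 7.82*i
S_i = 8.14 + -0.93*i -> [8.14, 7.21, 6.28, 5.35, 4.42]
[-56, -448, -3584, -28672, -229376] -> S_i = -56*8^i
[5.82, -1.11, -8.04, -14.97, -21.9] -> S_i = 5.82 + -6.93*i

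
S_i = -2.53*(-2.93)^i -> [-2.53, 7.41, -21.72, 63.64, -186.46]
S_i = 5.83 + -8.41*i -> [5.83, -2.58, -10.99, -19.4, -27.81]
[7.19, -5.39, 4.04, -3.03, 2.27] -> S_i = 7.19*(-0.75)^i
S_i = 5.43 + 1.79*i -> [5.43, 7.22, 9.01, 10.8, 12.59]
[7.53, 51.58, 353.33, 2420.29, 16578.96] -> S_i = 7.53*6.85^i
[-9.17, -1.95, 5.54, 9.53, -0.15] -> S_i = Random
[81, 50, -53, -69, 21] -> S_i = Random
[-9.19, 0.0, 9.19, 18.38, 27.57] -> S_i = -9.19 + 9.19*i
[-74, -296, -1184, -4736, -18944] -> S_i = -74*4^i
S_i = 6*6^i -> [6, 36, 216, 1296, 7776]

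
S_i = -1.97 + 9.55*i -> [-1.97, 7.58, 17.13, 26.68, 36.23]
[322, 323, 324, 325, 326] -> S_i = 322 + 1*i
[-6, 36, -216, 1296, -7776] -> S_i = -6*-6^i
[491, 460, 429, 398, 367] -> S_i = 491 + -31*i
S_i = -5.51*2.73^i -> [-5.51, -15.04, -41.07, -112.11, -306.06]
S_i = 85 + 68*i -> [85, 153, 221, 289, 357]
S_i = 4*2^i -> [4, 8, 16, 32, 64]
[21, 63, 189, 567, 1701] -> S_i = 21*3^i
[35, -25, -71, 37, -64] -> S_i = Random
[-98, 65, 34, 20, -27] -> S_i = Random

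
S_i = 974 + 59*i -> [974, 1033, 1092, 1151, 1210]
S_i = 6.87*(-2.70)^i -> [6.87, -18.55, 50.08, -135.22, 365.1]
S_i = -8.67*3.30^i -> [-8.67, -28.61, -94.42, -311.57, -1028.19]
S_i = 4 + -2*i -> [4, 2, 0, -2, -4]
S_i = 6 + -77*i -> [6, -71, -148, -225, -302]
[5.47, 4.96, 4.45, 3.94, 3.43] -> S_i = 5.47 + -0.51*i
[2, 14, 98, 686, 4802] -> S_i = 2*7^i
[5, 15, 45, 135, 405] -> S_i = 5*3^i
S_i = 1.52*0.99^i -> [1.52, 1.5, 1.49, 1.47, 1.46]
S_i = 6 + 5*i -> [6, 11, 16, 21, 26]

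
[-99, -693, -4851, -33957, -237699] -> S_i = -99*7^i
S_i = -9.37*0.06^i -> [-9.37, -0.56, -0.03, -0.0, -0.0]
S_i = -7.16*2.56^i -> [-7.16, -18.33, -46.92, -120.12, -307.52]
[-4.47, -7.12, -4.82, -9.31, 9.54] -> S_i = Random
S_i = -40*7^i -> [-40, -280, -1960, -13720, -96040]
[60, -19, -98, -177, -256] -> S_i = 60 + -79*i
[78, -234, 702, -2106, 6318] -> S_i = 78*-3^i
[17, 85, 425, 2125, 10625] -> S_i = 17*5^i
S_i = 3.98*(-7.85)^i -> [3.98, -31.24, 245.26, -1925.27, 15113.38]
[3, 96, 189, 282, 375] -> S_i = 3 + 93*i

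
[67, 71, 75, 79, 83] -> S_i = 67 + 4*i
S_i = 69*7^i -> [69, 483, 3381, 23667, 165669]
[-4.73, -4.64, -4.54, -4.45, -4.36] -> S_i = -4.73*0.98^i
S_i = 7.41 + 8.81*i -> [7.41, 16.22, 25.03, 33.84, 42.65]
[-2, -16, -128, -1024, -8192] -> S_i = -2*8^i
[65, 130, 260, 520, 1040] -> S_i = 65*2^i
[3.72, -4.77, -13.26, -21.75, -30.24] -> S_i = 3.72 + -8.49*i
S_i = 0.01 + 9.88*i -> [0.01, 9.89, 19.77, 29.65, 39.53]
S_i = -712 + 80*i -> [-712, -632, -552, -472, -392]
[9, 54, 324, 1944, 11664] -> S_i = 9*6^i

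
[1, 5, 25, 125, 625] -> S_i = 1*5^i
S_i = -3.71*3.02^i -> [-3.71, -11.2, -33.84, -102.19, -308.6]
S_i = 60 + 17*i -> [60, 77, 94, 111, 128]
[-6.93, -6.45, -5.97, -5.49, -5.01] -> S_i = -6.93 + 0.48*i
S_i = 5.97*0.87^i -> [5.97, 5.19, 4.52, 3.93, 3.42]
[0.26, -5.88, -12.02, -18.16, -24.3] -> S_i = 0.26 + -6.14*i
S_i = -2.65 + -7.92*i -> [-2.65, -10.57, -18.49, -26.41, -34.33]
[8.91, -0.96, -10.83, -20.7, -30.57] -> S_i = 8.91 + -9.87*i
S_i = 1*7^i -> [1, 7, 49, 343, 2401]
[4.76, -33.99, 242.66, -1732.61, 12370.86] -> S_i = 4.76*(-7.14)^i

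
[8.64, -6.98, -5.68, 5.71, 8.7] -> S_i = Random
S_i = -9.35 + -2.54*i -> [-9.35, -11.89, -14.43, -16.97, -19.51]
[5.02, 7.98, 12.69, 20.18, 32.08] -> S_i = 5.02*1.59^i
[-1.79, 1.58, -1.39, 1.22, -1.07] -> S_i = -1.79*(-0.88)^i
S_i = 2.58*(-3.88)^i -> [2.58, -10.01, 38.84, -150.7, 584.72]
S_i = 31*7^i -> [31, 217, 1519, 10633, 74431]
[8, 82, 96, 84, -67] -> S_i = Random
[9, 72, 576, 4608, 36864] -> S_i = 9*8^i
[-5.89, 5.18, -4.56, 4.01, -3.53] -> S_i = -5.89*(-0.88)^i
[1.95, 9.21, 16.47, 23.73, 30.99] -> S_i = 1.95 + 7.26*i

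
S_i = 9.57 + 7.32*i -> [9.57, 16.89, 24.21, 31.53, 38.85]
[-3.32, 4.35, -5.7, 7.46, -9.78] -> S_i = -3.32*(-1.31)^i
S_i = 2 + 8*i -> [2, 10, 18, 26, 34]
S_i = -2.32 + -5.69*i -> [-2.32, -8.01, -13.7, -19.39, -25.08]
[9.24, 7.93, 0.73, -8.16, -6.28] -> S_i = Random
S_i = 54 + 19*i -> [54, 73, 92, 111, 130]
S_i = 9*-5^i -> [9, -45, 225, -1125, 5625]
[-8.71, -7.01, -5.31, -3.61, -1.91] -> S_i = -8.71 + 1.70*i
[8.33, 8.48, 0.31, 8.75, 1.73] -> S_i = Random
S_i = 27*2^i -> [27, 54, 108, 216, 432]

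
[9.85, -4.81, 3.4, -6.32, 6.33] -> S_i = Random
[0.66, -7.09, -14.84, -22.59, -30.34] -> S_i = 0.66 + -7.75*i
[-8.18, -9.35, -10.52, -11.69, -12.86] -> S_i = -8.18 + -1.17*i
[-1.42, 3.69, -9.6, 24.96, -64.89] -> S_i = -1.42*(-2.60)^i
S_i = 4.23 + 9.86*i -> [4.23, 14.09, 23.95, 33.81, 43.67]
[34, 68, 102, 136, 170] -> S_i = 34 + 34*i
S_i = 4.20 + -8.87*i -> [4.2, -4.67, -13.54, -22.41, -31.28]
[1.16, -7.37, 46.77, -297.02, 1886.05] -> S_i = 1.16*(-6.35)^i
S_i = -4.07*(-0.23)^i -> [-4.07, 0.94, -0.22, 0.05, -0.01]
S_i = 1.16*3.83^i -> [1.16, 4.44, 17.02, 65.17, 249.6]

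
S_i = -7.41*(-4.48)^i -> [-7.41, 33.2, -148.72, 666.27, -2984.9]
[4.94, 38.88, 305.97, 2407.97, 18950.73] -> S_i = 4.94*7.87^i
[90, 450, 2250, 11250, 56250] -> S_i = 90*5^i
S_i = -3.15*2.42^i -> [-3.15, -7.62, -18.45, -44.64, -108.04]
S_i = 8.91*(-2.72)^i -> [8.91, -24.24, 65.92, -179.3, 487.7]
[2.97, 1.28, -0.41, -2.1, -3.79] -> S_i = 2.97 + -1.69*i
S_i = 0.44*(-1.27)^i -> [0.44, -0.56, 0.71, -0.9, 1.14]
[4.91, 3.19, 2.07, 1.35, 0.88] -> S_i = 4.91*0.65^i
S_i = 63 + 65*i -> [63, 128, 193, 258, 323]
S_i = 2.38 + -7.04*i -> [2.38, -4.66, -11.7, -18.74, -25.78]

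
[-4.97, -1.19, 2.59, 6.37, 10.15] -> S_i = -4.97 + 3.78*i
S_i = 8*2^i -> [8, 16, 32, 64, 128]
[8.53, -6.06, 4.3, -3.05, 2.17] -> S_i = 8.53*(-0.71)^i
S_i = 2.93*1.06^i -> [2.93, 3.11, 3.29, 3.49, 3.7]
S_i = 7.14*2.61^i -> [7.14, 18.64, 48.64, 126.95, 331.33]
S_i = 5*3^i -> [5, 15, 45, 135, 405]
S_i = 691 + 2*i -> [691, 693, 695, 697, 699]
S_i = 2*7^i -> [2, 14, 98, 686, 4802]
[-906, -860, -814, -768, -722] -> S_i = -906 + 46*i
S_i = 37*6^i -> [37, 222, 1332, 7992, 47952]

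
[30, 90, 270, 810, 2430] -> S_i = 30*3^i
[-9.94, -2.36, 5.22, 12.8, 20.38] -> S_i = -9.94 + 7.58*i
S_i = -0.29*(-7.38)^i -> [-0.29, 2.14, -15.79, 116.56, -860.25]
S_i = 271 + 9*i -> [271, 280, 289, 298, 307]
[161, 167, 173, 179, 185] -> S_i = 161 + 6*i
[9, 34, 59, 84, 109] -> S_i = 9 + 25*i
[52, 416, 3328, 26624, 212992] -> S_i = 52*8^i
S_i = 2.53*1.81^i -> [2.53, 4.58, 8.29, 15.0, 27.15]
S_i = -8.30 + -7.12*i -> [-8.3, -15.42, -22.54, -29.66, -36.78]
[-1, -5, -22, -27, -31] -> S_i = Random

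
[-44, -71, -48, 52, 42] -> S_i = Random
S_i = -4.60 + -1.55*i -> [-4.6, -6.15, -7.7, -9.25, -10.8]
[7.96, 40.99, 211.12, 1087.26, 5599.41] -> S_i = 7.96*5.15^i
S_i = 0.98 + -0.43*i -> [0.98, 0.55, 0.12, -0.31, -0.74]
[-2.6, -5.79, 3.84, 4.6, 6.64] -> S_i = Random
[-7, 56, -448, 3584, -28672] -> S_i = -7*-8^i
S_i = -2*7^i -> [-2, -14, -98, -686, -4802]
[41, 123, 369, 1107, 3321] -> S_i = 41*3^i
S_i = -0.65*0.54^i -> [-0.65, -0.35, -0.19, -0.1, -0.06]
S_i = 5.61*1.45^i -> [5.61, 8.13, 11.8, 17.1, 24.8]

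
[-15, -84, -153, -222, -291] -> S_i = -15 + -69*i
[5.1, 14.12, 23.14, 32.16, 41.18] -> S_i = 5.10 + 9.02*i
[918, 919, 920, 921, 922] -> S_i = 918 + 1*i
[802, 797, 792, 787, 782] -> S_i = 802 + -5*i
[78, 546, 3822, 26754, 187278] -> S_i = 78*7^i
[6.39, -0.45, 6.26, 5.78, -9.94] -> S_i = Random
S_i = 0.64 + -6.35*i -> [0.64, -5.71, -12.06, -18.41, -24.76]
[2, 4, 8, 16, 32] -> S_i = 2*2^i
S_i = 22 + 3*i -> [22, 25, 28, 31, 34]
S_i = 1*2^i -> [1, 2, 4, 8, 16]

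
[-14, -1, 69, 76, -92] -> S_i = Random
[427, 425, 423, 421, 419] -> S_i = 427 + -2*i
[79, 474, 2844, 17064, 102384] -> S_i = 79*6^i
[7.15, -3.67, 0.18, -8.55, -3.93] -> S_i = Random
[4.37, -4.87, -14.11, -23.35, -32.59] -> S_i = 4.37 + -9.24*i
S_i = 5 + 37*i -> [5, 42, 79, 116, 153]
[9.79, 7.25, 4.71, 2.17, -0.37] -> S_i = 9.79 + -2.54*i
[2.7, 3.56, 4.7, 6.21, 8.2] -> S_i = 2.70*1.32^i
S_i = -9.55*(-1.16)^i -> [-9.55, 11.08, -12.85, 14.91, -17.29]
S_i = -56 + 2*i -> [-56, -54, -52, -50, -48]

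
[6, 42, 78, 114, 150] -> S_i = 6 + 36*i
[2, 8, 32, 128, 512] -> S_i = 2*4^i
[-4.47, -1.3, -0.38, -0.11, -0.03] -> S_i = -4.47*0.29^i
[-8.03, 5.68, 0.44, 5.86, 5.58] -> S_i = Random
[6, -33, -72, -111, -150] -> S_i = 6 + -39*i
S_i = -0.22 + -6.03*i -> [-0.22, -6.25, -12.28, -18.31, -24.34]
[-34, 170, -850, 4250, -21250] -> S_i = -34*-5^i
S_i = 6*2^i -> [6, 12, 24, 48, 96]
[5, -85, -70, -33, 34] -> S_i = Random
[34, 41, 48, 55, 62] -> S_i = 34 + 7*i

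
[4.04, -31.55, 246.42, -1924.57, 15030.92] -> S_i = 4.04*(-7.81)^i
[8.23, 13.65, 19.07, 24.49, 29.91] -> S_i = 8.23 + 5.42*i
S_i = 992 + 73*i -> [992, 1065, 1138, 1211, 1284]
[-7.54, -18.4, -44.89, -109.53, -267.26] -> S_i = -7.54*2.44^i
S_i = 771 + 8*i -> [771, 779, 787, 795, 803]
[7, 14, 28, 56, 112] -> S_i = 7*2^i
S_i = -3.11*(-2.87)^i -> [-3.11, 8.93, -25.62, 73.52, -211.0]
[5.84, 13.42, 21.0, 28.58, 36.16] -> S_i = 5.84 + 7.58*i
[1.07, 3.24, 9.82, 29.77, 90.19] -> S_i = 1.07*3.03^i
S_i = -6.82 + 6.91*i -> [-6.82, 0.09, 7.0, 13.91, 20.82]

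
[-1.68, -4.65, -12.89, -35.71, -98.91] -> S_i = -1.68*2.77^i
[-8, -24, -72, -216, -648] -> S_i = -8*3^i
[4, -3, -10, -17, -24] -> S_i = 4 + -7*i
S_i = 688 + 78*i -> [688, 766, 844, 922, 1000]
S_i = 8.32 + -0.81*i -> [8.32, 7.51, 6.7, 5.89, 5.08]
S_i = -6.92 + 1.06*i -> [-6.92, -5.86, -4.8, -3.74, -2.68]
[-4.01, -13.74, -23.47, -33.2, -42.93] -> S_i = -4.01 + -9.73*i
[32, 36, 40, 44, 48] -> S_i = 32 + 4*i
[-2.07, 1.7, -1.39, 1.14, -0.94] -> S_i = -2.07*(-0.82)^i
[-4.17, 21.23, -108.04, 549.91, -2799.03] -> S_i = -4.17*(-5.09)^i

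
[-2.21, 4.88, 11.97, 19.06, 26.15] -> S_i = -2.21 + 7.09*i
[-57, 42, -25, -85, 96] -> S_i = Random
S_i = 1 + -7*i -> [1, -6, -13, -20, -27]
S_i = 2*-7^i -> [2, -14, 98, -686, 4802]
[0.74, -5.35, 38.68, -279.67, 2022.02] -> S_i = 0.74*(-7.23)^i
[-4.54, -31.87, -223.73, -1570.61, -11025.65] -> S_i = -4.54*7.02^i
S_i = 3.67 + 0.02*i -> [3.67, 3.69, 3.71, 3.73, 3.75]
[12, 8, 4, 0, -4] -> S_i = 12 + -4*i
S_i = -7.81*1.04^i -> [-7.81, -8.12, -8.45, -8.79, -9.14]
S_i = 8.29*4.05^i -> [8.29, 33.57, 135.98, 550.71, 2230.36]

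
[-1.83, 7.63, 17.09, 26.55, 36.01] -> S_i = -1.83 + 9.46*i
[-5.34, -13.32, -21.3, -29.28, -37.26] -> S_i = -5.34 + -7.98*i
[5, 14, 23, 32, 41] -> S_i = 5 + 9*i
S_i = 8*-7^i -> [8, -56, 392, -2744, 19208]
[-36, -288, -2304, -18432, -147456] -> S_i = -36*8^i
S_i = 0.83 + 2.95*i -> [0.83, 3.78, 6.73, 9.68, 12.63]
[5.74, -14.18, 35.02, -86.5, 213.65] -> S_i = 5.74*(-2.47)^i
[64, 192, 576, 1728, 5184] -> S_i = 64*3^i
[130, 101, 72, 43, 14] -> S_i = 130 + -29*i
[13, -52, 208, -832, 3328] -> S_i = 13*-4^i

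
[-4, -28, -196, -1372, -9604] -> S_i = -4*7^i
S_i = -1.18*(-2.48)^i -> [-1.18, 2.93, -7.26, 18.0, -44.64]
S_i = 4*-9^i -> [4, -36, 324, -2916, 26244]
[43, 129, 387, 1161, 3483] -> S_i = 43*3^i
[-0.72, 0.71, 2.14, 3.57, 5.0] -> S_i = -0.72 + 1.43*i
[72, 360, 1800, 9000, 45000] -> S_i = 72*5^i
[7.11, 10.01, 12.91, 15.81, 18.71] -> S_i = 7.11 + 2.90*i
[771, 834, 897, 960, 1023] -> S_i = 771 + 63*i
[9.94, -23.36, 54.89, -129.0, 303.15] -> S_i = 9.94*(-2.35)^i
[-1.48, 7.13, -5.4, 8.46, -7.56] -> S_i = Random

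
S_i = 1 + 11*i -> [1, 12, 23, 34, 45]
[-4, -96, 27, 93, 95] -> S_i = Random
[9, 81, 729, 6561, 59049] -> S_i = 9*9^i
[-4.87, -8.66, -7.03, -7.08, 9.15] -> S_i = Random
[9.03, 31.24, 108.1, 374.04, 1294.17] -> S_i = 9.03*3.46^i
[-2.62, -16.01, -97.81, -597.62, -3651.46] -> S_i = -2.62*6.11^i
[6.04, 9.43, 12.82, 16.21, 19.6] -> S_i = 6.04 + 3.39*i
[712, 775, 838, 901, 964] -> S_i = 712 + 63*i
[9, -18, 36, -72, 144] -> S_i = 9*-2^i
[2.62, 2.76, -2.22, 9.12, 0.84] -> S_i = Random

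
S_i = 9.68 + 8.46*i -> [9.68, 18.14, 26.6, 35.06, 43.52]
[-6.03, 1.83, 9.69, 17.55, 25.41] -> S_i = -6.03 + 7.86*i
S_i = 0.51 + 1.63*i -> [0.51, 2.14, 3.77, 5.4, 7.03]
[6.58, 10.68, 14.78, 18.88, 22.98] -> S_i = 6.58 + 4.10*i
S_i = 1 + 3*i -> [1, 4, 7, 10, 13]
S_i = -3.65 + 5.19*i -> [-3.65, 1.54, 6.73, 11.92, 17.11]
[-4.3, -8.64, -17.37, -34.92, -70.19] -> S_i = -4.30*2.01^i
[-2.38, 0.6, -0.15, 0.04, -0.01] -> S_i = -2.38*(-0.25)^i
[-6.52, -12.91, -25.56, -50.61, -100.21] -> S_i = -6.52*1.98^i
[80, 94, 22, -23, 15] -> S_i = Random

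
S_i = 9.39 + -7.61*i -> [9.39, 1.78, -5.83, -13.44, -21.05]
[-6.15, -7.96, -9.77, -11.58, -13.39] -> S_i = -6.15 + -1.81*i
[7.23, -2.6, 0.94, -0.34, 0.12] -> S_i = 7.23*(-0.36)^i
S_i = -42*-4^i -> [-42, 168, -672, 2688, -10752]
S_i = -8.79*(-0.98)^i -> [-8.79, 8.61, -8.44, 8.27, -8.11]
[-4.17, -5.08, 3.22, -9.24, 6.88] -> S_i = Random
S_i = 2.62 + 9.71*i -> [2.62, 12.33, 22.04, 31.75, 41.46]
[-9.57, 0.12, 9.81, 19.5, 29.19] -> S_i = -9.57 + 9.69*i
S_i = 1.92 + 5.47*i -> [1.92, 7.39, 12.86, 18.33, 23.8]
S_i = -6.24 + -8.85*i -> [-6.24, -15.09, -23.94, -32.79, -41.64]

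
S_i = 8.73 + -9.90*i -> [8.73, -1.17, -11.07, -20.97, -30.87]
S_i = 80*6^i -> [80, 480, 2880, 17280, 103680]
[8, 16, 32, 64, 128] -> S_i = 8*2^i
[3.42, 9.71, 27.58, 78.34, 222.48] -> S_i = 3.42*2.84^i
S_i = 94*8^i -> [94, 752, 6016, 48128, 385024]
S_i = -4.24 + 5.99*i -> [-4.24, 1.75, 7.74, 13.73, 19.72]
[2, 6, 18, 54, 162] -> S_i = 2*3^i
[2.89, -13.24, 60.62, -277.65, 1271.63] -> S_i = 2.89*(-4.58)^i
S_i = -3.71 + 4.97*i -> [-3.71, 1.26, 6.23, 11.2, 16.17]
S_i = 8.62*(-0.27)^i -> [8.62, -2.33, 0.63, -0.17, 0.05]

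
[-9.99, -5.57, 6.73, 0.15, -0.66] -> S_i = Random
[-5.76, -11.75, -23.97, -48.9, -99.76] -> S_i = -5.76*2.04^i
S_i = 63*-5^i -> [63, -315, 1575, -7875, 39375]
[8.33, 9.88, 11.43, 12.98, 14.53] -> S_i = 8.33 + 1.55*i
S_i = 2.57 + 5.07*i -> [2.57, 7.64, 12.71, 17.78, 22.85]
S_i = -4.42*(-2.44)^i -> [-4.42, 10.78, -26.31, 64.21, -156.67]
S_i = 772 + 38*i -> [772, 810, 848, 886, 924]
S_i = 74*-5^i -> [74, -370, 1850, -9250, 46250]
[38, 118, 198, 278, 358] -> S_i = 38 + 80*i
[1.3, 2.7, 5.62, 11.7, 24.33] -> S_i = 1.30*2.08^i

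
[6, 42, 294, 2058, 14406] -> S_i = 6*7^i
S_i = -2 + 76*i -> [-2, 74, 150, 226, 302]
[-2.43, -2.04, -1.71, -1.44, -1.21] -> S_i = -2.43*0.84^i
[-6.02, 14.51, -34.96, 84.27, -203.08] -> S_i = -6.02*(-2.41)^i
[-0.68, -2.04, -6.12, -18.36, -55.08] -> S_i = -0.68*3.00^i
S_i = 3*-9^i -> [3, -27, 243, -2187, 19683]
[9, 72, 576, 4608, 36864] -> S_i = 9*8^i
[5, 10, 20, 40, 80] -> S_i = 5*2^i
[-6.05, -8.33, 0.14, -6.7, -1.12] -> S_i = Random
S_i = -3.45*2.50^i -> [-3.45, -8.62, -21.56, -53.91, -134.77]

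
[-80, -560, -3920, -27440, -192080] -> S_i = -80*7^i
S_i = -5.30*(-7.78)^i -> [-5.3, 41.23, -320.8, 2495.83, -19417.54]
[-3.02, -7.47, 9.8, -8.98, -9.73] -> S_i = Random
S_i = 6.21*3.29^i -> [6.21, 20.43, 67.22, 221.15, 727.57]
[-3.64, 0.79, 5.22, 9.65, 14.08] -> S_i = -3.64 + 4.43*i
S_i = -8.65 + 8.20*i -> [-8.65, -0.45, 7.75, 15.95, 24.15]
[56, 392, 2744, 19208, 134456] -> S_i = 56*7^i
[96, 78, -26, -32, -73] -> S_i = Random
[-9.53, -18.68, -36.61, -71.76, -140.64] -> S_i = -9.53*1.96^i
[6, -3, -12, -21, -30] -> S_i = 6 + -9*i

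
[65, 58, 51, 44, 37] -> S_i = 65 + -7*i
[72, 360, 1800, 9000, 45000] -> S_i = 72*5^i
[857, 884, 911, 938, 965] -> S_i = 857 + 27*i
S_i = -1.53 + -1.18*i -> [-1.53, -2.71, -3.89, -5.07, -6.25]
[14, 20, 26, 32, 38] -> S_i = 14 + 6*i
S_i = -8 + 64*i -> [-8, 56, 120, 184, 248]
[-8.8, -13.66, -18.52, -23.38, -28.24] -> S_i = -8.80 + -4.86*i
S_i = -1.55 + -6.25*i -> [-1.55, -7.8, -14.05, -20.3, -26.55]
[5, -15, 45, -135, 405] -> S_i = 5*-3^i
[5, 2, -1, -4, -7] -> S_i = 5 + -3*i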